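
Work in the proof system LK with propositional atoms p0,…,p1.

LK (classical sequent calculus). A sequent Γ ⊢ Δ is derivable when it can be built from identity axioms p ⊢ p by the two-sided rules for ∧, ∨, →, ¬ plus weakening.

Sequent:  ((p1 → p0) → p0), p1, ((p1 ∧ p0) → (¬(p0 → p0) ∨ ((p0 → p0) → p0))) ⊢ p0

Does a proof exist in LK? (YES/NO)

Truth-table refutation:
  v=00: Γ:[((p1 → p0) → p0)=F, p1=F, ((p1 ∧ p0) → (¬(p0 → p0) ∨ ((p0 → p0) → p0)))=T] Δ:[p0=F] refutes=False
  v=01: Γ:[((p1 → p0) → p0)=T, p1=T, ((p1 ∧ p0) → (¬(p0 → p0) ∨ ((p0 → p0) → p0)))=T] Δ:[p0=F] refutes=True  ← countermodel

Result: NO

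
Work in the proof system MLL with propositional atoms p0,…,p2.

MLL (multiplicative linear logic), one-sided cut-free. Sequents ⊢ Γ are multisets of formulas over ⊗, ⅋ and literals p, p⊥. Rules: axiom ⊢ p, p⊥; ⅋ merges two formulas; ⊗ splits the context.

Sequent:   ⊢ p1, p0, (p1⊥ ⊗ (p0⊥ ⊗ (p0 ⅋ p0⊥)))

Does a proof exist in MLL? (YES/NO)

Proof tree:
[⊗]  ⊢ p1, p0, (p1⊥ ⊗ (p0⊥ ⊗ (p0 ⅋ p0⊥)))
  [Ax]  ⊢ p1, p1⊥
  [⊗]  ⊢ p0, (p0⊥ ⊗ (p0 ⅋ p0⊥))
    [Ax]  ⊢ p0, p0⊥
    [⅋]  ⊢ (p0 ⅋ p0⊥)
      [Ax]  ⊢ p0, p0⊥

Result: YES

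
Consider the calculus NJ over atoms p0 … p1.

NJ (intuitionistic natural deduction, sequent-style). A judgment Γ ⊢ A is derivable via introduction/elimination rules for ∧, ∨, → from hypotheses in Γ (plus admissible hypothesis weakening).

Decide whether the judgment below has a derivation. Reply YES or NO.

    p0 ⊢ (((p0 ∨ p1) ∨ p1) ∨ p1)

Proof tree:
[∨I₁] p0 ⊢ (((p0 ∨ p1) ∨ p1) ∨ p1)
  [∨I₁] p0 ⊢ ((p0 ∨ p1) ∨ p1)
    [∨I₁] p0 ⊢ (p0 ∨ p1)
      [Ax] p0 ⊢ p0

Result: YES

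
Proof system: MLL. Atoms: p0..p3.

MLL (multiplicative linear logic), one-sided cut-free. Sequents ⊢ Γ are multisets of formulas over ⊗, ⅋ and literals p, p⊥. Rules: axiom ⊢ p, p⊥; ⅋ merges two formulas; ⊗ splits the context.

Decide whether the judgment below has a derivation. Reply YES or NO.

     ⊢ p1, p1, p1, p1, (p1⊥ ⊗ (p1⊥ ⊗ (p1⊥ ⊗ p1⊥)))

Derivation trace:
[⊗]  ⊢ p1, p1, p1, p1, (p1⊥ ⊗ (p1⊥ ⊗ (p1⊥ ⊗ p1⊥)))
  [Ax]  ⊢ p1, p1⊥
  [⊗]  ⊢ p1, p1, p1, (p1⊥ ⊗ (p1⊥ ⊗ p1⊥))
    [Ax]  ⊢ p1, p1⊥
    [⊗]  ⊢ p1, p1, (p1⊥ ⊗ p1⊥)
      [Ax]  ⊢ p1, p1⊥
      [Ax]  ⊢ p1, p1⊥

Result: YES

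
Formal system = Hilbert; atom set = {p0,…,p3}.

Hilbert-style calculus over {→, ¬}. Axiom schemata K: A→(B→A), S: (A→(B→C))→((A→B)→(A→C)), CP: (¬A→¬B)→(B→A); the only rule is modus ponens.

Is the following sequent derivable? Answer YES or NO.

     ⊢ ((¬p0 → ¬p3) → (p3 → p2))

Enumerate valuations to refute Γ ⊢ Δ:
  v=0000: Γ:[] Δ:[((¬p0 → ¬p3) → (p3 → p2))=T] refutes=False
  v=0001: Γ:[] Δ:[((¬p0 → ¬p3) → (p3 → p2))=T] refutes=False
  v=0010: Γ:[] Δ:[((¬p0 → ¬p3) → (p3 → p2))=T] refutes=False
  v=0011: Γ:[] Δ:[((¬p0 → ¬p3) → (p3 → p2))=T] refutes=False
  v=0100: Γ:[] Δ:[((¬p0 → ¬p3) → (p3 → p2))=T] refutes=False
  v=0101: Γ:[] Δ:[((¬p0 → ¬p3) → (p3 → p2))=T] refutes=False
  v=0110: Γ:[] Δ:[((¬p0 → ¬p3) → (p3 → p2))=T] refutes=False
  v=0111: Γ:[] Δ:[((¬p0 → ¬p3) → (p3 → p2))=T] refutes=False
  v=1000: Γ:[] Δ:[((¬p0 → ¬p3) → (p3 → p2))=T] refutes=False
  v=1001: Γ:[] Δ:[((¬p0 → ¬p3) → (p3 → p2))=F] refutes=True  ← countermodel

Result: NO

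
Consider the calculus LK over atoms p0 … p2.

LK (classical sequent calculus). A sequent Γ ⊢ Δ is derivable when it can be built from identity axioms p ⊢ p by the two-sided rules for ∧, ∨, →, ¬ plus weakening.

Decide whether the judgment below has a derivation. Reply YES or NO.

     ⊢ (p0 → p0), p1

Proof tree:
[WR]  ⊢ (p0 → p0), p1
  [→R]  ⊢ (p0 → p0)
    [Ax] p0 ⊢ p0

Result: YES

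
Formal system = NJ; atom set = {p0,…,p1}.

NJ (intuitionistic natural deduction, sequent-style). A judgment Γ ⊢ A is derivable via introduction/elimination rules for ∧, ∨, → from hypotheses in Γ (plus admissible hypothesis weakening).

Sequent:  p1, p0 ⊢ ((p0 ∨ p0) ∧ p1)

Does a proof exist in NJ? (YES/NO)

Derivation (root first):
[∧I] p1, p0 ⊢ ((p0 ∨ p0) ∧ p1)
  [Wk] p0, p0 ⊢ (p0 ∨ p0)
    [∨I₁] p0 ⊢ (p0 ∨ p0)
      [Ax] p0 ⊢ p0
  [Ax] p1 ⊢ p1

Result: YES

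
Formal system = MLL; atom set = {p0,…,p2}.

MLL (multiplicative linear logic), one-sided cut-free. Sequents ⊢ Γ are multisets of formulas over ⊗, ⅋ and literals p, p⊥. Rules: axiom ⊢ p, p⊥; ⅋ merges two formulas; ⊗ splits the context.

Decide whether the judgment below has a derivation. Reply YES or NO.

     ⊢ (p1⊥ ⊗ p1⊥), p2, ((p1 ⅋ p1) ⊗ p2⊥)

Derivation (root first):
[⊗]  ⊢ (p1⊥ ⊗ p1⊥), p2, ((p1 ⅋ p1) ⊗ p2⊥)
  [⅋]  ⊢ (p1⊥ ⊗ p1⊥), (p1 ⅋ p1)
    [⊗]  ⊢ p1, p1, (p1⊥ ⊗ p1⊥)
      [Ax]  ⊢ p1, p1⊥
      [Ax]  ⊢ p1, p1⊥
  [Ax]  ⊢ p2, p2⊥

Result: YES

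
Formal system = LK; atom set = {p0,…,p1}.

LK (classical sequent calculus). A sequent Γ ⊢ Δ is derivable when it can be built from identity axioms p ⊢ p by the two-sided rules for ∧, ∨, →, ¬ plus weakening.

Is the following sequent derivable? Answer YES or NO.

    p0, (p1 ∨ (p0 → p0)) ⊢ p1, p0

Proof tree:
[∨L] p0, (p1 ∨ (p0 → p0)) ⊢ p1, p0
  [Ax] p1 ⊢ p1
  [WR] p0, (p0 → p0) ⊢ p0, p1
    [→L] p0, (p0 → p0) ⊢ p0
      [Ax] p0 ⊢ p0
      [Ax] p0 ⊢ p0

Result: YES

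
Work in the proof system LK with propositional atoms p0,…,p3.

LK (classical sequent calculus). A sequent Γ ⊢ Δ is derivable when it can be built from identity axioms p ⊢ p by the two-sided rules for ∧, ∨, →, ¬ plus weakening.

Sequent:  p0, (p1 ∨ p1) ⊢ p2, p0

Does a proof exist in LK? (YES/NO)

Derivation trace:
[∨L] p0, (p1 ∨ p1) ⊢ p2, p0
  [WL] p0, p1 ⊢ p0, p2
    [WR] p0 ⊢ p0, p2
      [Ax] p0 ⊢ p0
  [WL] p0, p1 ⊢ p0, p2
    [WR] p0 ⊢ p0, p2
      [Ax] p0 ⊢ p0

Result: YES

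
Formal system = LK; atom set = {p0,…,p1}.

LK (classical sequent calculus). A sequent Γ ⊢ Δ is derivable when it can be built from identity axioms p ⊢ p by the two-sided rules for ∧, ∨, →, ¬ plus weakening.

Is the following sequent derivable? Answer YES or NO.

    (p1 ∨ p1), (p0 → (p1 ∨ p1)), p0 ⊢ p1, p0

Proof tree:
[WL] (p1 ∨ p1), (p0 → (p1 ∨ p1)), p0 ⊢ p1, p0
  [→L] (p1 ∨ p1), (p0 → (p1 ∨ p1)) ⊢ p1, p0
    [WR] (p1 ∨ p1) ⊢ p1, p0
      [∨L] (p1 ∨ p1) ⊢ p1
        [Ax] p1 ⊢ p1
        [Ax] p1 ⊢ p1
    [WR] (p1 ∨ p1) ⊢ p1, p0
      [∨L] (p1 ∨ p1) ⊢ p1
        [Ax] p1 ⊢ p1
        [Ax] p1 ⊢ p1

Result: YES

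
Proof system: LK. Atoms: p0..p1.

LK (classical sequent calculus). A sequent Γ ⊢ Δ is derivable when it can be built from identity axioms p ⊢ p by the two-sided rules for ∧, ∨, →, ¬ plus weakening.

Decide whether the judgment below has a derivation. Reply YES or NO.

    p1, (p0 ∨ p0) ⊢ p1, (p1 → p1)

Derivation trace:
[∨L] p1, (p0 ∨ p0) ⊢ p1, (p1 → p1)
  [WL] p0 ⊢ (p1 → p1)
    [→R]  ⊢ (p1 → p1)
      [Ax] p1 ⊢ p1
  [WL] p1, p0 ⊢ p1
    [Ax] p1 ⊢ p1

Result: YES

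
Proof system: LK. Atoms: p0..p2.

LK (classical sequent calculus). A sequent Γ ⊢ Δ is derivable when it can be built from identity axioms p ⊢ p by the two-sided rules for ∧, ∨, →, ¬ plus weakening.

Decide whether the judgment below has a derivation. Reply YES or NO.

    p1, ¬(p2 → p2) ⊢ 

Derivation trace:
[¬L] p1, ¬(p2 → p2) ⊢ 
  [→R] p1 ⊢ (p2 → p2)
    [WL] p2, p1 ⊢ p2
      [Ax] p2 ⊢ p2

Result: YES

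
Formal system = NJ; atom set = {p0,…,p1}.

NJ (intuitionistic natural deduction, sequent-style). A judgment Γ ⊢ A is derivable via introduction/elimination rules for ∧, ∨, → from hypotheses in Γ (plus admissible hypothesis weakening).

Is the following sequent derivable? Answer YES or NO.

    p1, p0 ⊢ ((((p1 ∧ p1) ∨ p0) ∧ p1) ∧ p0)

Proof tree:
[∧I] p1, p0 ⊢ ((((p1 ∧ p1) ∨ p0) ∧ p1) ∧ p0)
  [∧I] p1 ⊢ (((p1 ∧ p1) ∨ p0) ∧ p1)
    [∨I₁] p1 ⊢ ((p1 ∧ p1) ∨ p0)
      [∧I] p1 ⊢ (p1 ∧ p1)
        [Ax] p1 ⊢ p1
        [Ax] p1 ⊢ p1
    [Ax] p1 ⊢ p1
  [Ax] p0 ⊢ p0

Result: YES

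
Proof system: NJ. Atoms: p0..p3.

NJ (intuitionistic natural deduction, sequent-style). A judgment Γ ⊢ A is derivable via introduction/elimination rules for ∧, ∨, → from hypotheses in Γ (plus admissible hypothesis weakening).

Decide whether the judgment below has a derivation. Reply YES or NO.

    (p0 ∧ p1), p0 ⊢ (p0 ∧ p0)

Derivation trace:
[∧I] (p0 ∧ p1), p0 ⊢ (p0 ∧ p0)
  [Ax] p0 ⊢ p0
  [Wk] p0, (p0 ∧ p1) ⊢ p0
    [Ax] p0 ⊢ p0

Result: YES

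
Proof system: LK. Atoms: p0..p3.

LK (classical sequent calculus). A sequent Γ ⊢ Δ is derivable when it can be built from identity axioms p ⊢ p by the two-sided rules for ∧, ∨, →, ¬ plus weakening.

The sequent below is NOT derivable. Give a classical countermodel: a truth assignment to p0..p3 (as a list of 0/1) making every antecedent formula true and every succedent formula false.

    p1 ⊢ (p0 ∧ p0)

Enumerate valuations to refute Γ ⊢ Δ:
  v=0000: Γ:[p1=F] Δ:[(p0 ∧ p0)=F] refutes=False
  v=0001: Γ:[p1=F] Δ:[(p0 ∧ p0)=F] refutes=False
  v=0010: Γ:[p1=F] Δ:[(p0 ∧ p0)=F] refutes=False
  v=0011: Γ:[p1=F] Δ:[(p0 ∧ p0)=F] refutes=False
  v=0100: Γ:[p1=T] Δ:[(p0 ∧ p0)=F] refutes=True  ← countermodel

Result: [0, 1, 0, 0]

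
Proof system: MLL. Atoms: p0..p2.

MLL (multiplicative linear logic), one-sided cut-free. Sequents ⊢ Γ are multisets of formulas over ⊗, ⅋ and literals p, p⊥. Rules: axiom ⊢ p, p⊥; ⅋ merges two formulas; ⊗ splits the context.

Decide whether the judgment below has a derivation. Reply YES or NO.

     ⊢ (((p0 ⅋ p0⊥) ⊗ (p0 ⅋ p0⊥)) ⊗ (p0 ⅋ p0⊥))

Proof tree:
[⊗]  ⊢ (((p0 ⅋ p0⊥) ⊗ (p0 ⅋ p0⊥)) ⊗ (p0 ⅋ p0⊥))
  [⊗]  ⊢ ((p0 ⅋ p0⊥) ⊗ (p0 ⅋ p0⊥))
    [⅋]  ⊢ (p0 ⅋ p0⊥)
      [Ax]  ⊢ p0, p0⊥
    [⅋]  ⊢ (p0 ⅋ p0⊥)
      [Ax]  ⊢ p0, p0⊥
  [⅋]  ⊢ (p0 ⅋ p0⊥)
    [Ax]  ⊢ p0, p0⊥

Result: YES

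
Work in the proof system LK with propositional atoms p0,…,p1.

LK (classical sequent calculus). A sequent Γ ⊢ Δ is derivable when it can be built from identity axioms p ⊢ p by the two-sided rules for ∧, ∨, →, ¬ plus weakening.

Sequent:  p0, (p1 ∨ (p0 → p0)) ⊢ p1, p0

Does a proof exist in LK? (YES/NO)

Derivation trace:
[∨L] p0, (p1 ∨ (p0 → p0)) ⊢ p1, p0
  [Ax] p1 ⊢ p1
  [→L] p0, (p0 → p0) ⊢ p0
    [Ax] p0 ⊢ p0
    [Ax] p0 ⊢ p0

Result: YES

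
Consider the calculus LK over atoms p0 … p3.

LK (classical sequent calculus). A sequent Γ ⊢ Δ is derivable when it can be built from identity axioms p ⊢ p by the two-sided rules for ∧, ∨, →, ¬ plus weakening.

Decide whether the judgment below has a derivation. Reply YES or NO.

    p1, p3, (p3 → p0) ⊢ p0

Proof tree:
[→L] p1, p3, (p3 → p0) ⊢ p0
  [WL] p3, p1 ⊢ p3
    [Ax] p3 ⊢ p3
  [Ax] p0 ⊢ p0

Result: YES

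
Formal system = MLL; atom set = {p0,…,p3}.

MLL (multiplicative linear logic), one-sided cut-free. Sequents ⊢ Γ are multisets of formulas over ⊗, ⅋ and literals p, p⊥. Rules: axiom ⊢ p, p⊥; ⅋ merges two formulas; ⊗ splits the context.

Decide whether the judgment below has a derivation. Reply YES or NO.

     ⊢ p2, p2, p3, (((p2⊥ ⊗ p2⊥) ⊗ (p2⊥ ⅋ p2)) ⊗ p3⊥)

Proof tree:
[⊗]  ⊢ p2, p2, p3, (((p2⊥ ⊗ p2⊥) ⊗ (p2⊥ ⅋ p2)) ⊗ p3⊥)
  [⊗]  ⊢ p2, p2, ((p2⊥ ⊗ p2⊥) ⊗ (p2⊥ ⅋ p2))
    [⊗]  ⊢ p2, p2, (p2⊥ ⊗ p2⊥)
      [Ax]  ⊢ p2, p2⊥
      [Ax]  ⊢ p2, p2⊥
    [⅋]  ⊢ (p2⊥ ⅋ p2)
      [Ax]  ⊢ p2, p2⊥
  [Ax]  ⊢ p3, p3⊥

Result: YES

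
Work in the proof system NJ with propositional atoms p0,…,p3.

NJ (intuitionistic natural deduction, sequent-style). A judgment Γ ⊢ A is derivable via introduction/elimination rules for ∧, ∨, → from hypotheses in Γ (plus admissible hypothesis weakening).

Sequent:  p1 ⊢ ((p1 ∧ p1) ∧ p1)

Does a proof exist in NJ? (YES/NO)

Derivation trace:
[∧I] p1 ⊢ ((p1 ∧ p1) ∧ p1)
  [∧I] p1 ⊢ (p1 ∧ p1)
    [Ax] p1 ⊢ p1
    [Ax] p1 ⊢ p1
  [Ax] p1 ⊢ p1

Result: YES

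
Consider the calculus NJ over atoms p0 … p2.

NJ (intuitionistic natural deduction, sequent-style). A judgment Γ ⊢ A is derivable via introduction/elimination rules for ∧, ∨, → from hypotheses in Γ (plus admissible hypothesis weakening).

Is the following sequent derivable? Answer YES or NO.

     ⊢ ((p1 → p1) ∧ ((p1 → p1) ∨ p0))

Derivation (root first):
[∧I]  ⊢ ((p1 → p1) ∧ ((p1 → p1) ∨ p0))
  [→I]  ⊢ (p1 → p1)
    [Ax] p1 ⊢ p1
  [∨I₁]  ⊢ ((p1 → p1) ∨ p0)
    [→I]  ⊢ (p1 → p1)
      [Ax] p1 ⊢ p1

Result: YES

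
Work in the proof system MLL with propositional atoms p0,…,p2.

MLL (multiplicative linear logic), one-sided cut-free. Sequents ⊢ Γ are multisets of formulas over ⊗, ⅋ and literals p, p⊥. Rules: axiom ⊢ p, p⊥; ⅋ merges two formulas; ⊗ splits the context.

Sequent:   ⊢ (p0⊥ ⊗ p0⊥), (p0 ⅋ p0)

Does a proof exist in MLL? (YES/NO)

Derivation trace:
[⅋]  ⊢ (p0⊥ ⊗ p0⊥), (p0 ⅋ p0)
  [⊗]  ⊢ p0, p0, (p0⊥ ⊗ p0⊥)
    [Ax]  ⊢ p0, p0⊥
    [Ax]  ⊢ p0, p0⊥

Result: YES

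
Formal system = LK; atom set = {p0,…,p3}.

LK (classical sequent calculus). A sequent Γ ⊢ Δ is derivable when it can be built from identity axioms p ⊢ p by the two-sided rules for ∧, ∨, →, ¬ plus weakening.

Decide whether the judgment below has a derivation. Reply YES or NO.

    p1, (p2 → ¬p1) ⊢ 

Truth-table refutation:
  v=0000: Γ:[p1=F, (p2 → ¬p1)=T] Δ:[] refutes=False
  v=0001: Γ:[p1=F, (p2 → ¬p1)=T] Δ:[] refutes=False
  v=0010: Γ:[p1=F, (p2 → ¬p1)=T] Δ:[] refutes=False
  v=0011: Γ:[p1=F, (p2 → ¬p1)=T] Δ:[] refutes=False
  v=0100: Γ:[p1=T, (p2 → ¬p1)=T] Δ:[] refutes=True  ← countermodel

Result: NO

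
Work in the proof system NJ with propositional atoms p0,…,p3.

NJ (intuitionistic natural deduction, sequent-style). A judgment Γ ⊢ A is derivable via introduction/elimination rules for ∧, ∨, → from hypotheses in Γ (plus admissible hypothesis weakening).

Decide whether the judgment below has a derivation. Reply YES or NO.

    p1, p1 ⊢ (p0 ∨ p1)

Proof tree:
[Wk] p1, p1 ⊢ (p0 ∨ p1)
  [∨I₂] p1 ⊢ (p0 ∨ p1)
    [Ax] p1 ⊢ p1

Result: YES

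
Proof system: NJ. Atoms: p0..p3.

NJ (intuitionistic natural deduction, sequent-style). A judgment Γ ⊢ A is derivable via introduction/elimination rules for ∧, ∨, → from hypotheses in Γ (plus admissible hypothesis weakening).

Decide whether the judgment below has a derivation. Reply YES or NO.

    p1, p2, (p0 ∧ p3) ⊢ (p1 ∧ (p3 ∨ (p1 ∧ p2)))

Derivation trace:
[∧I] p1, p2, (p0 ∧ p3) ⊢ (p1 ∧ (p3 ∨ (p1 ∧ p2)))
  [Ax] p1 ⊢ p1
  [∨I₂] p1, p2, (p0 ∧ p3) ⊢ (p3 ∨ (p1 ∧ p2))
    [∧I] p1, p2, (p0 ∧ p3) ⊢ (p1 ∧ p2)
      [Wk] p1, (p0 ∧ p3) ⊢ p1
        [Ax] p1 ⊢ p1
      [Ax] p2 ⊢ p2

Result: YES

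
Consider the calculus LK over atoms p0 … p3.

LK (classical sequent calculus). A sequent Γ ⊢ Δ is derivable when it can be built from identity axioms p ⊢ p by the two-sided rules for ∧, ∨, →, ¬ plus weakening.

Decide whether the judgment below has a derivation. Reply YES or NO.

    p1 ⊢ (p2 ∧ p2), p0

Truth-table refutation:
  v=0000: Γ:[p1=F] Δ:[(p2 ∧ p2)=F, p0=F] refutes=False
  v=0001: Γ:[p1=F] Δ:[(p2 ∧ p2)=F, p0=F] refutes=False
  v=0010: Γ:[p1=F] Δ:[(p2 ∧ p2)=T, p0=F] refutes=False
  v=0011: Γ:[p1=F] Δ:[(p2 ∧ p2)=T, p0=F] refutes=False
  v=0100: Γ:[p1=T] Δ:[(p2 ∧ p2)=F, p0=F] refutes=True  ← countermodel

Result: NO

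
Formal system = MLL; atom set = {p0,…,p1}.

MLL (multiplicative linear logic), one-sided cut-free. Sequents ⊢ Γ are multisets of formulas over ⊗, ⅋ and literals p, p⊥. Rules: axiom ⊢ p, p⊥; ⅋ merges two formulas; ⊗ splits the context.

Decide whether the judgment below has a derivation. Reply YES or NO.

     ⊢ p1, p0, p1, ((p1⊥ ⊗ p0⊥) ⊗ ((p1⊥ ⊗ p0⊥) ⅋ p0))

Derivation (root first):
[⊗]  ⊢ p1, p0, p1, ((p1⊥ ⊗ p0⊥) ⊗ ((p1⊥ ⊗ p0⊥) ⅋ p0))
  [⊗]  ⊢ p1, p0, (p1⊥ ⊗ p0⊥)
    [Ax]  ⊢ p1, p1⊥
    [Ax]  ⊢ p0, p0⊥
  [⅋]  ⊢ p1, ((p1⊥ ⊗ p0⊥) ⅋ p0)
    [⊗]  ⊢ p1, p0, (p1⊥ ⊗ p0⊥)
      [Ax]  ⊢ p1, p1⊥
      [Ax]  ⊢ p0, p0⊥

Result: YES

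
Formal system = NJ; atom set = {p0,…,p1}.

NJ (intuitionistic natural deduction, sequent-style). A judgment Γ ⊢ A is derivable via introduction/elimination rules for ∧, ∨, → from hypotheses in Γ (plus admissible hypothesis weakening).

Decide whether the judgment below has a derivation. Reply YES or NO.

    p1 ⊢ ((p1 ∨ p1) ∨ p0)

Derivation (root first):
[∨I₁] p1 ⊢ ((p1 ∨ p1) ∨ p0)
  [∨I₁] p1 ⊢ (p1 ∨ p1)
    [Ax] p1 ⊢ p1

Result: YES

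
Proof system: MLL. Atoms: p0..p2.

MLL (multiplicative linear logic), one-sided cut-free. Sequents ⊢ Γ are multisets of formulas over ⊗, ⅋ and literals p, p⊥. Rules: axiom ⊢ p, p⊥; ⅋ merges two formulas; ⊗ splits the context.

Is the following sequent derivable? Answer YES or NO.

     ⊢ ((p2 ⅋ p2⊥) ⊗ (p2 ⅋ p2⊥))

Derivation (root first):
[⊗]  ⊢ ((p2 ⅋ p2⊥) ⊗ (p2 ⅋ p2⊥))
  [⅋]  ⊢ (p2 ⅋ p2⊥)
    [Ax]  ⊢ p2, p2⊥
  [⅋]  ⊢ (p2 ⅋ p2⊥)
    [Ax]  ⊢ p2, p2⊥

Result: YES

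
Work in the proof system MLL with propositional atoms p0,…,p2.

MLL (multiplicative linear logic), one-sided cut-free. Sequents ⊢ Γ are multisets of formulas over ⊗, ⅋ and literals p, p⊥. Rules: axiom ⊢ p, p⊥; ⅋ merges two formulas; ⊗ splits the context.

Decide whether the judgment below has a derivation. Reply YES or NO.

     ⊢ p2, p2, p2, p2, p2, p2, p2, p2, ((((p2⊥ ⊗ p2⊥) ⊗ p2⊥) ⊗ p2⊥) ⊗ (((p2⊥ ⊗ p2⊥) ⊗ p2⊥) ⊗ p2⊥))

Derivation (root first):
[⊗]  ⊢ p2, p2, p2, p2, p2, p2, p2, p2, ((((p2⊥ ⊗ p2⊥) ⊗ p2⊥) ⊗ p2⊥) ⊗ (((p2⊥ ⊗ p2⊥) ⊗ p2⊥) ⊗ p2⊥))
  [⊗]  ⊢ p2, p2, p2, p2, (((p2⊥ ⊗ p2⊥) ⊗ p2⊥) ⊗ p2⊥)
    [⊗]  ⊢ p2, p2, p2, ((p2⊥ ⊗ p2⊥) ⊗ p2⊥)
      [⊗]  ⊢ p2, p2, (p2⊥ ⊗ p2⊥)
        [Ax]  ⊢ p2, p2⊥
        [Ax]  ⊢ p2, p2⊥
      [Ax]  ⊢ p2, p2⊥
    [Ax]  ⊢ p2, p2⊥
  [⊗]  ⊢ p2, p2, p2, p2, (((p2⊥ ⊗ p2⊥) ⊗ p2⊥) ⊗ p2⊥)
    [⊗]  ⊢ p2, p2, p2, ((p2⊥ ⊗ p2⊥) ⊗ p2⊥)
      [⊗]  ⊢ p2, p2, (p2⊥ ⊗ p2⊥)
        [Ax]  ⊢ p2, p2⊥
        [Ax]  ⊢ p2, p2⊥
      [Ax]  ⊢ p2, p2⊥
    [Ax]  ⊢ p2, p2⊥

Result: YES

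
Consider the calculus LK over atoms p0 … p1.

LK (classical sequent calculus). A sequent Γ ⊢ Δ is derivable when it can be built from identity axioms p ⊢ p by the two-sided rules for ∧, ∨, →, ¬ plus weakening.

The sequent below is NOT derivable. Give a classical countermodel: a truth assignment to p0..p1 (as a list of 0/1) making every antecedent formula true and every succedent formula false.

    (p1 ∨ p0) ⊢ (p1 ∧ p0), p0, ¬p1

Truth-table refutation:
  v=00: Γ:[(p1 ∨ p0)=F] Δ:[(p1 ∧ p0)=F, p0=F, ¬p1=T] refutes=False
  v=01: Γ:[(p1 ∨ p0)=T] Δ:[(p1 ∧ p0)=F, p0=F, ¬p1=F] refutes=True  ← countermodel

Result: [0, 1]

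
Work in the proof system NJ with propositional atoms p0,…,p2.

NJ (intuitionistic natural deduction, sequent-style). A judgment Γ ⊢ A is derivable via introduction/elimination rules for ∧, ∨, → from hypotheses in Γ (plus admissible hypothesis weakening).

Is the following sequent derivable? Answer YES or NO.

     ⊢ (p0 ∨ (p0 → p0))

Proof tree:
[∨I₂]  ⊢ (p0 ∨ (p0 → p0))
  [→I]  ⊢ (p0 → p0)
    [Ax] p0 ⊢ p0

Result: YES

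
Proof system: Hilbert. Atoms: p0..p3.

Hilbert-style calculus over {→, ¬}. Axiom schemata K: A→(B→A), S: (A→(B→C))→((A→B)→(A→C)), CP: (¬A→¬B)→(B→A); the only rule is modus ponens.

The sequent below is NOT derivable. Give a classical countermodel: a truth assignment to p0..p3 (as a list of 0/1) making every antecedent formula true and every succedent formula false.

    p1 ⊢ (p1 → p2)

Search for a countermodel by truth-table:
  v=0000: Γ:[p1=F] Δ:[(p1 → p2)=T] refutes=False
  v=0001: Γ:[p1=F] Δ:[(p1 → p2)=T] refutes=False
  v=0010: Γ:[p1=F] Δ:[(p1 → p2)=T] refutes=False
  v=0011: Γ:[p1=F] Δ:[(p1 → p2)=T] refutes=False
  v=0100: Γ:[p1=T] Δ:[(p1 → p2)=F] refutes=True  ← countermodel

Result: [0, 1, 0, 0]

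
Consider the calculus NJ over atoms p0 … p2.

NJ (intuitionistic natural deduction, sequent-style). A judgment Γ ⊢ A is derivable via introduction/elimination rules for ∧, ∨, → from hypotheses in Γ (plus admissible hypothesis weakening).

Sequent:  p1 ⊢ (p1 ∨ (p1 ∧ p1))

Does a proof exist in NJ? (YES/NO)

Derivation (root first):
[∨I₂] p1 ⊢ (p1 ∨ (p1 ∧ p1))
  [∧I] p1 ⊢ (p1 ∧ p1)
    [Ax] p1 ⊢ p1
    [Ax] p1 ⊢ p1

Result: YES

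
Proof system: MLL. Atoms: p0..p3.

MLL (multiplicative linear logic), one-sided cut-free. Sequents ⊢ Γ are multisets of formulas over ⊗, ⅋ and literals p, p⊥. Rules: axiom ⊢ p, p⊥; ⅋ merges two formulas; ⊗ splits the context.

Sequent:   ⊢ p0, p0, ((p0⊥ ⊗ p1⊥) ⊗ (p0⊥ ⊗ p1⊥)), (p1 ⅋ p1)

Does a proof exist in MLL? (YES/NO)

Proof tree:
[⅋]  ⊢ p0, p0, ((p0⊥ ⊗ p1⊥) ⊗ (p0⊥ ⊗ p1⊥)), (p1 ⅋ p1)
  [⊗]  ⊢ p0, p1, p0, p1, ((p0⊥ ⊗ p1⊥) ⊗ (p0⊥ ⊗ p1⊥))
    [⊗]  ⊢ p0, p1, (p0⊥ ⊗ p1⊥)
      [Ax]  ⊢ p0, p0⊥
      [Ax]  ⊢ p1, p1⊥
    [⊗]  ⊢ p0, p1, (p0⊥ ⊗ p1⊥)
      [Ax]  ⊢ p0, p0⊥
      [Ax]  ⊢ p1, p1⊥

Result: YES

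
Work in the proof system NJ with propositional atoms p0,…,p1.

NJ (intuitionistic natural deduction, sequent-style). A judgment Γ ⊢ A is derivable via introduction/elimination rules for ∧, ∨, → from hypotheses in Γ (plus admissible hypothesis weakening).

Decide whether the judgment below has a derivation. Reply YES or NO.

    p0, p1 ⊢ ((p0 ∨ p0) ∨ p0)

Derivation (root first):
[Wk] p0, p1 ⊢ ((p0 ∨ p0) ∨ p0)
  [∨I₁] p0 ⊢ ((p0 ∨ p0) ∨ p0)
    [∨I₁] p0 ⊢ (p0 ∨ p0)
      [Ax] p0 ⊢ p0

Result: YES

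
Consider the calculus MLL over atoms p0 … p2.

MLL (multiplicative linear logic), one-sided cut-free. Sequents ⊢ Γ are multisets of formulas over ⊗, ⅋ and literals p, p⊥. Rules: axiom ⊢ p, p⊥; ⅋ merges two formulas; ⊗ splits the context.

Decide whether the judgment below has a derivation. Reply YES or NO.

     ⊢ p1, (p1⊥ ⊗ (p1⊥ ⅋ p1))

Derivation (root first):
[⊗]  ⊢ p1, (p1⊥ ⊗ (p1⊥ ⅋ p1))
  [Ax]  ⊢ p1, p1⊥
  [⅋]  ⊢ (p1⊥ ⅋ p1)
    [Ax]  ⊢ p1, p1⊥

Result: YES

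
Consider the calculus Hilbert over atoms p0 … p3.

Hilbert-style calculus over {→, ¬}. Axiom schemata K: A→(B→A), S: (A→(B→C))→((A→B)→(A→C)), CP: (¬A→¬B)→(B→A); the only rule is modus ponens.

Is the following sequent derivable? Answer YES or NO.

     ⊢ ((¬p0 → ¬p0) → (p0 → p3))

Enumerate valuations to refute Γ ⊢ Δ:
  v=0000: Γ:[] Δ:[((¬p0 → ¬p0) → (p0 → p3))=T] refutes=False
  v=0001: Γ:[] Δ:[((¬p0 → ¬p0) → (p0 → p3))=T] refutes=False
  v=0010: Γ:[] Δ:[((¬p0 → ¬p0) → (p0 → p3))=T] refutes=False
  v=0011: Γ:[] Δ:[((¬p0 → ¬p0) → (p0 → p3))=T] refutes=False
  v=0100: Γ:[] Δ:[((¬p0 → ¬p0) → (p0 → p3))=T] refutes=False
  v=0101: Γ:[] Δ:[((¬p0 → ¬p0) → (p0 → p3))=T] refutes=False
  v=0110: Γ:[] Δ:[((¬p0 → ¬p0) → (p0 → p3))=T] refutes=False
  v=0111: Γ:[] Δ:[((¬p0 → ¬p0) → (p0 → p3))=T] refutes=False
  v=1000: Γ:[] Δ:[((¬p0 → ¬p0) → (p0 → p3))=F] refutes=True  ← countermodel

Result: NO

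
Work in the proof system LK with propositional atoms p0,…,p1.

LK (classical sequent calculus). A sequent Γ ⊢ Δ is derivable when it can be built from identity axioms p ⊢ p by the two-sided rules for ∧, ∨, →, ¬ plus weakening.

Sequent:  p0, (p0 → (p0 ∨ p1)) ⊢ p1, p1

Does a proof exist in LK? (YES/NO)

Search for a countermodel by truth-table:
  v=00: Γ:[p0=F, (p0 → (p0 ∨ p1))=T] Δ:[p1=F, p1=F] refutes=False
  v=01: Γ:[p0=F, (p0 → (p0 ∨ p1))=T] Δ:[p1=T, p1=T] refutes=False
  v=10: Γ:[p0=T, (p0 → (p0 ∨ p1))=T] Δ:[p1=F, p1=F] refutes=True  ← countermodel

Result: NO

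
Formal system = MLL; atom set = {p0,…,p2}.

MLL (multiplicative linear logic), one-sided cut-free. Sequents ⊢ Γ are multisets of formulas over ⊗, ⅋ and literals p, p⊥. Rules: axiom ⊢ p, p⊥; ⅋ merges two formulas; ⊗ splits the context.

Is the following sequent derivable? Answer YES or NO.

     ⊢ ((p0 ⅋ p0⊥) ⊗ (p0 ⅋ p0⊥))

Derivation (root first):
[⊗]  ⊢ ((p0 ⅋ p0⊥) ⊗ (p0 ⅋ p0⊥))
  [⅋]  ⊢ (p0 ⅋ p0⊥)
    [Ax]  ⊢ p0, p0⊥
  [⅋]  ⊢ (p0 ⅋ p0⊥)
    [Ax]  ⊢ p0, p0⊥

Result: YES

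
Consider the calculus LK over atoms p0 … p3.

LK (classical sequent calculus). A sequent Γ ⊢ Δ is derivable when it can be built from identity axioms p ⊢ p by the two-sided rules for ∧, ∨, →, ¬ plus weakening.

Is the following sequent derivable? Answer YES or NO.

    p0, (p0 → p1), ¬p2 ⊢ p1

Proof tree:
[¬L] p0, (p0 → p1), ¬p2 ⊢ p1
  [WR] p0, (p0 → p1) ⊢ p1, p2
    [→L] p0, (p0 → p1) ⊢ p1
      [Ax] p0 ⊢ p0
      [Ax] p1 ⊢ p1

Result: YES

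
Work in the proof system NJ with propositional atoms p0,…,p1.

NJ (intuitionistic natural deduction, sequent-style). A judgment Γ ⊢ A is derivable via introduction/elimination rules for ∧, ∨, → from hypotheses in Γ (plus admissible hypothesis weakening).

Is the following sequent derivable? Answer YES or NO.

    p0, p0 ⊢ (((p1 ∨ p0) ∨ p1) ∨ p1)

Proof tree:
[∨I₁] p0, p0 ⊢ (((p1 ∨ p0) ∨ p1) ∨ p1)
  [Wk] p0, p0 ⊢ ((p1 ∨ p0) ∨ p1)
    [∨I₁] p0 ⊢ ((p1 ∨ p0) ∨ p1)
      [∨I₂] p0 ⊢ (p1 ∨ p0)
        [Ax] p0 ⊢ p0

Result: YES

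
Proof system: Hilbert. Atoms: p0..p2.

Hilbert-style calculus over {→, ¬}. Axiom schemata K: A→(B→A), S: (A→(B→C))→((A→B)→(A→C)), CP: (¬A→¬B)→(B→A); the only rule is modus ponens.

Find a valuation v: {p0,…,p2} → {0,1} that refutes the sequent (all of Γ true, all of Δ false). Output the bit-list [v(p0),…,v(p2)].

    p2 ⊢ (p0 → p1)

Search for a countermodel by truth-table:
  v=000: Γ:[p2=F] Δ:[(p0 → p1)=T] refutes=False
  v=001: Γ:[p2=T] Δ:[(p0 → p1)=T] refutes=False
  v=010: Γ:[p2=F] Δ:[(p0 → p1)=T] refutes=False
  v=011: Γ:[p2=T] Δ:[(p0 → p1)=T] refutes=False
  v=100: Γ:[p2=F] Δ:[(p0 → p1)=F] refutes=False
  v=101: Γ:[p2=T] Δ:[(p0 → p1)=F] refutes=True  ← countermodel

Result: [1, 0, 1]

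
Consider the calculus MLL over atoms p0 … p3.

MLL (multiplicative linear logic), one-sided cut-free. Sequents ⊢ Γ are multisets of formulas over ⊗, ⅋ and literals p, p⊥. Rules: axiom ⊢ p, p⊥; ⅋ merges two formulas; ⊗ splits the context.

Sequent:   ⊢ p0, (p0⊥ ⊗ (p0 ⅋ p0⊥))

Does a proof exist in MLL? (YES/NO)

Proof tree:
[⊗]  ⊢ p0, (p0⊥ ⊗ (p0 ⅋ p0⊥))
  [Ax]  ⊢ p0, p0⊥
  [⅋]  ⊢ (p0 ⅋ p0⊥)
    [Ax]  ⊢ p0, p0⊥

Result: YES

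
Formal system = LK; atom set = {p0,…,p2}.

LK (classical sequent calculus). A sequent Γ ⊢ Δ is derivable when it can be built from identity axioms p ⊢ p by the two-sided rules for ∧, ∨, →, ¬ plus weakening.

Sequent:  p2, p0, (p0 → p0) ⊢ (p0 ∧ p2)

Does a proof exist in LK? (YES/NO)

Derivation (root first):
[→L] p2, p0, (p0 → p0) ⊢ (p0 ∧ p2)
  [Ax] p0 ⊢ p0
  [∧R] p2, p0 ⊢ (p0 ∧ p2)
    [Ax] p0 ⊢ p0
    [Ax] p2 ⊢ p2

Result: YES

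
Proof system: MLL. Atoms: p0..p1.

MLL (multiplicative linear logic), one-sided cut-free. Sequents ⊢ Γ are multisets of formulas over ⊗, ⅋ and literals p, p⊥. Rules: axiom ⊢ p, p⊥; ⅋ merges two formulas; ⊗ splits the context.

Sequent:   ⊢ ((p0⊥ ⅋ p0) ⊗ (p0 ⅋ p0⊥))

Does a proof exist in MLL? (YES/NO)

Derivation (root first):
[⊗]  ⊢ ((p0⊥ ⅋ p0) ⊗ (p0 ⅋ p0⊥))
  [⅋]  ⊢ (p0⊥ ⅋ p0)
    [Ax]  ⊢ p0, p0⊥
  [⅋]  ⊢ (p0 ⅋ p0⊥)
    [Ax]  ⊢ p0, p0⊥

Result: YES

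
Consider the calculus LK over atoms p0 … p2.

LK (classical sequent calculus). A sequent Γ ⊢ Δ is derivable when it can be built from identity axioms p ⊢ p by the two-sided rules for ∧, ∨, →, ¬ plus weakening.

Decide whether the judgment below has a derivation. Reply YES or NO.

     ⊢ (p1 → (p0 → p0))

Proof tree:
[→R]  ⊢ (p1 → (p0 → p0))
  [→R] p1 ⊢ (p0 → p0)
    [WL] p0, p1 ⊢ p0
      [Ax] p0 ⊢ p0

Result: YES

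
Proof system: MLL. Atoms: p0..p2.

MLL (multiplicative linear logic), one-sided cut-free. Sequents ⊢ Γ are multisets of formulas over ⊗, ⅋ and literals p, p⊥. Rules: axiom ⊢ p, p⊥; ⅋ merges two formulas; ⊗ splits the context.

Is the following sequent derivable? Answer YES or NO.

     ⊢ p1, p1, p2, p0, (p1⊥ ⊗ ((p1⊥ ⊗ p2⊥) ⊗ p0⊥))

Derivation trace:
[⊗]  ⊢ p1, p1, p2, p0, (p1⊥ ⊗ ((p1⊥ ⊗ p2⊥) ⊗ p0⊥))
  [Ax]  ⊢ p1, p1⊥
  [⊗]  ⊢ p1, p2, p0, ((p1⊥ ⊗ p2⊥) ⊗ p0⊥)
    [⊗]  ⊢ p1, p2, (p1⊥ ⊗ p2⊥)
      [Ax]  ⊢ p1, p1⊥
      [Ax]  ⊢ p2, p2⊥
    [Ax]  ⊢ p0, p0⊥

Result: YES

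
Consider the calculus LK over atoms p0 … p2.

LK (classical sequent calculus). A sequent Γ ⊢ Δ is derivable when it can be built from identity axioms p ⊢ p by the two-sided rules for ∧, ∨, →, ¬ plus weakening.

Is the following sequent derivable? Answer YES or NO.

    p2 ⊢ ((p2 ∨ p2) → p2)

Derivation (root first):
[→R] p2 ⊢ ((p2 ∨ p2) → p2)
  [WL] (p2 ∨ p2), p2 ⊢ p2
    [∨L] (p2 ∨ p2) ⊢ p2
      [Ax] p2 ⊢ p2
      [Ax] p2 ⊢ p2

Result: YES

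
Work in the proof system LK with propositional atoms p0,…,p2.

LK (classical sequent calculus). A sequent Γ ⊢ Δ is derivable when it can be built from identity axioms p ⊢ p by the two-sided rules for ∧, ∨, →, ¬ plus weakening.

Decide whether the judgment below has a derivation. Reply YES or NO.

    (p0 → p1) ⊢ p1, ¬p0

Proof tree:
[¬R] (p0 → p1) ⊢ p1, ¬p0
  [→L] p0, (p0 → p1) ⊢ p1
    [Ax] p0 ⊢ p0
    [Ax] p1 ⊢ p1

Result: YES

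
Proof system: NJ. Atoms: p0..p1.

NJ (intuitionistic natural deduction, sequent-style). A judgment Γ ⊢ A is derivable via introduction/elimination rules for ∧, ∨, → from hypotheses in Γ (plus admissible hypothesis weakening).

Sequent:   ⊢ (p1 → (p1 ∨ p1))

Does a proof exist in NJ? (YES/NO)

Derivation trace:
[→I]  ⊢ (p1 → (p1 ∨ p1))
  [∨I₂] p1 ⊢ (p1 ∨ p1)
    [Ax] p1 ⊢ p1

Result: YES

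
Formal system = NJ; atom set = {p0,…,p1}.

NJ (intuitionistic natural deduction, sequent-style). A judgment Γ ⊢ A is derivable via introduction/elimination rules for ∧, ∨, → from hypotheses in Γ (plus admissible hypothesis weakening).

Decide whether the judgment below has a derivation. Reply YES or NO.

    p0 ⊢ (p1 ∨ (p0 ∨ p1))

Derivation trace:
[∨I₂] p0 ⊢ (p1 ∨ (p0 ∨ p1))
  [∨I₁] p0 ⊢ (p0 ∨ p1)
    [Ax] p0 ⊢ p0

Result: YES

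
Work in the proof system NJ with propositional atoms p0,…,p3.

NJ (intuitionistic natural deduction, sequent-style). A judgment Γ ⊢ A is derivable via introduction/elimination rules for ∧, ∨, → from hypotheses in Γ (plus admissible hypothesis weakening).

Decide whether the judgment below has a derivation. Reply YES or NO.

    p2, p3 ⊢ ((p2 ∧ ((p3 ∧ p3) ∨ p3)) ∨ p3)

Derivation trace:
[∨I₁] p2, p3 ⊢ ((p2 ∧ ((p3 ∧ p3) ∨ p3)) ∨ p3)
  [∧I] p2, p3 ⊢ (p2 ∧ ((p3 ∧ p3) ∨ p3))
    [Ax] p2 ⊢ p2
    [∨I₁] p3 ⊢ ((p3 ∧ p3) ∨ p3)
      [∧I] p3 ⊢ (p3 ∧ p3)
        [Ax] p3 ⊢ p3
        [Ax] p3 ⊢ p3

Result: YES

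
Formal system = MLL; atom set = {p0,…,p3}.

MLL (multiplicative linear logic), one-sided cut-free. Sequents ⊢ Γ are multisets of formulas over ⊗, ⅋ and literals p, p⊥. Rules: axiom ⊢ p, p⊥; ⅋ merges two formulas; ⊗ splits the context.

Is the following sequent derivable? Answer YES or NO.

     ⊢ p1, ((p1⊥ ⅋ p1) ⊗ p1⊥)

Proof tree:
[⊗]  ⊢ p1, ((p1⊥ ⅋ p1) ⊗ p1⊥)
  [⅋]  ⊢ (p1⊥ ⅋ p1)
    [Ax]  ⊢ p1, p1⊥
  [Ax]  ⊢ p1, p1⊥

Result: YES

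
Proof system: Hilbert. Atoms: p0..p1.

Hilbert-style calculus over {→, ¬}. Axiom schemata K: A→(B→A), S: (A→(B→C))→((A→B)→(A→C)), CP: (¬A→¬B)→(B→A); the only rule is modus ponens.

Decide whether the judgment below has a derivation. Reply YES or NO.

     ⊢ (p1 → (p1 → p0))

Truth-table refutation:
  v=00: Γ:[] Δ:[(p1 → (p1 → p0))=T] refutes=False
  v=01: Γ:[] Δ:[(p1 → (p1 → p0))=F] refutes=True  ← countermodel

Result: NO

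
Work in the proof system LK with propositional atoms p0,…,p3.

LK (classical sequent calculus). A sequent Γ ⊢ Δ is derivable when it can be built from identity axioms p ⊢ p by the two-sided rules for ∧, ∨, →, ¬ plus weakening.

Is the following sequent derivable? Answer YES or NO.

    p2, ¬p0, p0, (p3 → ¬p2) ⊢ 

Derivation (root first):
[→L] p2, ¬p0, p0, (p3 → ¬p2) ⊢ 
  [WR] p0, ¬p0 ⊢ p3
    [¬L] p0, ¬p0 ⊢ 
      [Ax] p0 ⊢ p0
  [¬L] p2, ¬p2 ⊢ 
    [Ax] p2 ⊢ p2

Result: YES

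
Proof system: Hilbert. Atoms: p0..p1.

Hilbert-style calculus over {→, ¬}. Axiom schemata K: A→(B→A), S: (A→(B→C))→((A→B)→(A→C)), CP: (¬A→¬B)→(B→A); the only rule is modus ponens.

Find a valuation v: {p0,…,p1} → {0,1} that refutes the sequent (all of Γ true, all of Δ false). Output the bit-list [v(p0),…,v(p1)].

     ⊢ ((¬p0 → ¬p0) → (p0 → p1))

Enumerate valuations to refute Γ ⊢ Δ:
  v=00: Γ:[] Δ:[((¬p0 → ¬p0) → (p0 → p1))=T] refutes=False
  v=01: Γ:[] Δ:[((¬p0 → ¬p0) → (p0 → p1))=T] refutes=False
  v=10: Γ:[] Δ:[((¬p0 → ¬p0) → (p0 → p1))=F] refutes=True  ← countermodel

Result: [1, 0]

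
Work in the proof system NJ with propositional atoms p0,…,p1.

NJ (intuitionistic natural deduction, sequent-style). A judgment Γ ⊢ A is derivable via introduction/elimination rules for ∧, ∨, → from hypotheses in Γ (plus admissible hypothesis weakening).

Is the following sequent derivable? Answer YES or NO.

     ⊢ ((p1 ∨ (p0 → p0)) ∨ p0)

Proof tree:
[∨I₁]  ⊢ ((p1 ∨ (p0 → p0)) ∨ p0)
  [∨I₂]  ⊢ (p1 ∨ (p0 → p0))
    [→I]  ⊢ (p0 → p0)
      [Ax] p0 ⊢ p0

Result: YES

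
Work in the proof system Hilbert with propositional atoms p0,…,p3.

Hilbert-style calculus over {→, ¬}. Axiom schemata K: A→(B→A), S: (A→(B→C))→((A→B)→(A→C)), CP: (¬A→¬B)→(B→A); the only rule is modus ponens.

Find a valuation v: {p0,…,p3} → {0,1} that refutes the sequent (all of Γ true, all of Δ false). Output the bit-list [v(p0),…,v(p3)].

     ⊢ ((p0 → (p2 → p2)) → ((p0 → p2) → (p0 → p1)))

Enumerate valuations to refute Γ ⊢ Δ:
  v=0000: Γ:[] Δ:[((p0 → (p2 → p2)) → ((p0 → p2) → (p0 → p1)))=T] refutes=False
  v=0001: Γ:[] Δ:[((p0 → (p2 → p2)) → ((p0 → p2) → (p0 → p1)))=T] refutes=False
  v=0010: Γ:[] Δ:[((p0 → (p2 → p2)) → ((p0 → p2) → (p0 → p1)))=T] refutes=False
  v=0011: Γ:[] Δ:[((p0 → (p2 → p2)) → ((p0 → p2) → (p0 → p1)))=T] refutes=False
  v=0100: Γ:[] Δ:[((p0 → (p2 → p2)) → ((p0 → p2) → (p0 → p1)))=T] refutes=False
  v=0101: Γ:[] Δ:[((p0 → (p2 → p2)) → ((p0 → p2) → (p0 → p1)))=T] refutes=False
  v=0110: Γ:[] Δ:[((p0 → (p2 → p2)) → ((p0 → p2) → (p0 → p1)))=T] refutes=False
  v=0111: Γ:[] Δ:[((p0 → (p2 → p2)) → ((p0 → p2) → (p0 → p1)))=T] refutes=False
  v=1000: Γ:[] Δ:[((p0 → (p2 → p2)) → ((p0 → p2) → (p0 → p1)))=T] refutes=False
  v=1001: Γ:[] Δ:[((p0 → (p2 → p2)) → ((p0 → p2) → (p0 → p1)))=T] refutes=False
  v=1010: Γ:[] Δ:[((p0 → (p2 → p2)) → ((p0 → p2) → (p0 → p1)))=F] refutes=True  ← countermodel

Result: [1, 0, 1, 0]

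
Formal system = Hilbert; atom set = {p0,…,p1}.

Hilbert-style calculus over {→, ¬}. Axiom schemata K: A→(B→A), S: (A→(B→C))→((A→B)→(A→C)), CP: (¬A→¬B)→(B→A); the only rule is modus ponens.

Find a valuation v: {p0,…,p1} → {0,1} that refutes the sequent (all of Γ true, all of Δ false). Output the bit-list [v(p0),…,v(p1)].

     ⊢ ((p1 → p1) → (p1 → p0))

Truth-table refutation:
  v=00: Γ:[] Δ:[((p1 → p1) → (p1 → p0))=T] refutes=False
  v=01: Γ:[] Δ:[((p1 → p1) → (p1 → p0))=F] refutes=True  ← countermodel

Result: [0, 1]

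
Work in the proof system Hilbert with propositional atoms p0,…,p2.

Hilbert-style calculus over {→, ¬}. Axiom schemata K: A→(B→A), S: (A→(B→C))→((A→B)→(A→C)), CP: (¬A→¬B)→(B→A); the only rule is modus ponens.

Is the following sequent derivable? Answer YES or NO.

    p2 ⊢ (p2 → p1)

Search for a countermodel by truth-table:
  v=000: Γ:[p2=F] Δ:[(p2 → p1)=T] refutes=False
  v=001: Γ:[p2=T] Δ:[(p2 → p1)=F] refutes=True  ← countermodel

Result: NO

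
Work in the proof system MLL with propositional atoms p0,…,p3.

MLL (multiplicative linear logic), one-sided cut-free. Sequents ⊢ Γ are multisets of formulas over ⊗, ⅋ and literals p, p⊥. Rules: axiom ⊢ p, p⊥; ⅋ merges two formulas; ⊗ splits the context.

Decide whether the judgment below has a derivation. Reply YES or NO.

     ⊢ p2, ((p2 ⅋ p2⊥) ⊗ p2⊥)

Derivation (root first):
[⊗]  ⊢ p2, ((p2 ⅋ p2⊥) ⊗ p2⊥)
  [⅋]  ⊢ (p2 ⅋ p2⊥)
    [Ax]  ⊢ p2, p2⊥
  [Ax]  ⊢ p2, p2⊥

Result: YES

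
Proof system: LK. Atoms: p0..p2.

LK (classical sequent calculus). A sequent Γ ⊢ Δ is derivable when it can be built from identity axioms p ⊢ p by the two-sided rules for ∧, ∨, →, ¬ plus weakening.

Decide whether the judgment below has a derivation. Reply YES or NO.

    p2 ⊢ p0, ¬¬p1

Enumerate valuations to refute Γ ⊢ Δ:
  v=000: Γ:[p2=F] Δ:[p0=F, ¬¬p1=F] refutes=False
  v=001: Γ:[p2=T] Δ:[p0=F, ¬¬p1=F] refutes=True  ← countermodel

Result: NO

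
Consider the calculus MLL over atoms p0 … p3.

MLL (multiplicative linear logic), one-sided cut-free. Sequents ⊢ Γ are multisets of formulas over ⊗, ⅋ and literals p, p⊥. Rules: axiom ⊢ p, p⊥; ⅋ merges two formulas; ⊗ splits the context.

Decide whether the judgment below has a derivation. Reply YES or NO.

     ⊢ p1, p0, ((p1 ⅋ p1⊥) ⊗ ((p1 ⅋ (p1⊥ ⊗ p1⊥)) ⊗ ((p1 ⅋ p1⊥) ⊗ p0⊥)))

Derivation trace:
[⊗]  ⊢ p1, p0, ((p1 ⅋ p1⊥) ⊗ ((p1 ⅋ (p1⊥ ⊗ p1⊥)) ⊗ ((p1 ⅋ p1⊥) ⊗ p0⊥)))
  [⅋]  ⊢ (p1 ⅋ p1⊥)
    [Ax]  ⊢ p1, p1⊥
  [⊗]  ⊢ p1, p0, ((p1 ⅋ (p1⊥ ⊗ p1⊥)) ⊗ ((p1 ⅋ p1⊥) ⊗ p0⊥))
    [⅋]  ⊢ p1, (p1 ⅋ (p1⊥ ⊗ p1⊥))
      [⊗]  ⊢ p1, p1, (p1⊥ ⊗ p1⊥)
        [Ax]  ⊢ p1, p1⊥
        [Ax]  ⊢ p1, p1⊥
    [⊗]  ⊢ p0, ((p1 ⅋ p1⊥) ⊗ p0⊥)
      [⅋]  ⊢ (p1 ⅋ p1⊥)
        [Ax]  ⊢ p1, p1⊥
      [Ax]  ⊢ p0, p0⊥

Result: YES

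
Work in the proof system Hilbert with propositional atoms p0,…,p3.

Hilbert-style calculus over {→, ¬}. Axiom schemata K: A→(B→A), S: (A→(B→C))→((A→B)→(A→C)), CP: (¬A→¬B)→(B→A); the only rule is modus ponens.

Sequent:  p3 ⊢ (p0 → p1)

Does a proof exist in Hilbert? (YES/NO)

Search for a countermodel by truth-table:
  v=0000: Γ:[p3=F] Δ:[(p0 → p1)=T] refutes=False
  v=0001: Γ:[p3=T] Δ:[(p0 → p1)=T] refutes=False
  v=0010: Γ:[p3=F] Δ:[(p0 → p1)=T] refutes=False
  v=0011: Γ:[p3=T] Δ:[(p0 → p1)=T] refutes=False
  v=0100: Γ:[p3=F] Δ:[(p0 → p1)=T] refutes=False
  v=0101: Γ:[p3=T] Δ:[(p0 → p1)=T] refutes=False
  v=0110: Γ:[p3=F] Δ:[(p0 → p1)=T] refutes=False
  v=0111: Γ:[p3=T] Δ:[(p0 → p1)=T] refutes=False
  v=1000: Γ:[p3=F] Δ:[(p0 → p1)=F] refutes=False
  v=1001: Γ:[p3=T] Δ:[(p0 → p1)=F] refutes=True  ← countermodel

Result: NO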